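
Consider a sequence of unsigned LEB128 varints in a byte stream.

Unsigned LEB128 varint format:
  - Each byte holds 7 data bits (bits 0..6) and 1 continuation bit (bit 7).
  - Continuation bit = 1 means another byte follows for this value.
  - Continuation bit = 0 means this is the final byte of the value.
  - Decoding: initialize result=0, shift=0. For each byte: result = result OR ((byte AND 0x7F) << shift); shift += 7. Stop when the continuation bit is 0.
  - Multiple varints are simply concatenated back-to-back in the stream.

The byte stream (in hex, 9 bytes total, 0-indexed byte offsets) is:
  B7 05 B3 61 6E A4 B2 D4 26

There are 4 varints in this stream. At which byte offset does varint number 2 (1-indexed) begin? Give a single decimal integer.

  byte[0]=0xB7 cont=1 payload=0x37=55: acc |= 55<<0 -> acc=55 shift=7
  byte[1]=0x05 cont=0 payload=0x05=5: acc |= 5<<7 -> acc=695 shift=14 [end]
Varint 1: bytes[0:2] = B7 05 -> value 695 (2 byte(s))
  byte[2]=0xB3 cont=1 payload=0x33=51: acc |= 51<<0 -> acc=51 shift=7
  byte[3]=0x61 cont=0 payload=0x61=97: acc |= 97<<7 -> acc=12467 shift=14 [end]
Varint 2: bytes[2:4] = B3 61 -> value 12467 (2 byte(s))
  byte[4]=0x6E cont=0 payload=0x6E=110: acc |= 110<<0 -> acc=110 shift=7 [end]
Varint 3: bytes[4:5] = 6E -> value 110 (1 byte(s))
  byte[5]=0xA4 cont=1 payload=0x24=36: acc |= 36<<0 -> acc=36 shift=7
  byte[6]=0xB2 cont=1 payload=0x32=50: acc |= 50<<7 -> acc=6436 shift=14
  byte[7]=0xD4 cont=1 payload=0x54=84: acc |= 84<<14 -> acc=1382692 shift=21
  byte[8]=0x26 cont=0 payload=0x26=38: acc |= 38<<21 -> acc=81074468 shift=28 [end]
Varint 4: bytes[5:9] = A4 B2 D4 26 -> value 81074468 (4 byte(s))

Answer: 2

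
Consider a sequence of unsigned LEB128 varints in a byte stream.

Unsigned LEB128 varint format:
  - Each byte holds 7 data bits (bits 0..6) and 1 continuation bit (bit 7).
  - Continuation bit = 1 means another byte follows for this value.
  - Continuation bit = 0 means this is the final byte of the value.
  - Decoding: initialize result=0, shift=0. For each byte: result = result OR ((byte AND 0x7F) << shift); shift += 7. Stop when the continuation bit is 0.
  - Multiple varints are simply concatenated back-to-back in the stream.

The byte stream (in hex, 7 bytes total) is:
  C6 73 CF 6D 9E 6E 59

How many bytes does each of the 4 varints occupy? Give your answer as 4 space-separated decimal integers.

  byte[0]=0xC6 cont=1 payload=0x46=70: acc |= 70<<0 -> acc=70 shift=7
  byte[1]=0x73 cont=0 payload=0x73=115: acc |= 115<<7 -> acc=14790 shift=14 [end]
Varint 1: bytes[0:2] = C6 73 -> value 14790 (2 byte(s))
  byte[2]=0xCF cont=1 payload=0x4F=79: acc |= 79<<0 -> acc=79 shift=7
  byte[3]=0x6D cont=0 payload=0x6D=109: acc |= 109<<7 -> acc=14031 shift=14 [end]
Varint 2: bytes[2:4] = CF 6D -> value 14031 (2 byte(s))
  byte[4]=0x9E cont=1 payload=0x1E=30: acc |= 30<<0 -> acc=30 shift=7
  byte[5]=0x6E cont=0 payload=0x6E=110: acc |= 110<<7 -> acc=14110 shift=14 [end]
Varint 3: bytes[4:6] = 9E 6E -> value 14110 (2 byte(s))
  byte[6]=0x59 cont=0 payload=0x59=89: acc |= 89<<0 -> acc=89 shift=7 [end]
Varint 4: bytes[6:7] = 59 -> value 89 (1 byte(s))

Answer: 2 2 2 1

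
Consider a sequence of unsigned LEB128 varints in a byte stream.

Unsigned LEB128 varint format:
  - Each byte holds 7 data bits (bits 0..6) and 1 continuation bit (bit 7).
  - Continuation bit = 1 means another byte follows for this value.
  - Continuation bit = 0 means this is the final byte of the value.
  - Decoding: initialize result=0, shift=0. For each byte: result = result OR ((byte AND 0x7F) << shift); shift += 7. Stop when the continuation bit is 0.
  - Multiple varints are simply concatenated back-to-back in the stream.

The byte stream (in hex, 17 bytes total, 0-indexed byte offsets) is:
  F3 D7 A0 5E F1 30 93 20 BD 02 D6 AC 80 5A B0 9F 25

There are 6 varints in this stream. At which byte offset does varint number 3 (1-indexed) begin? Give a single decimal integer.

  byte[0]=0xF3 cont=1 payload=0x73=115: acc |= 115<<0 -> acc=115 shift=7
  byte[1]=0xD7 cont=1 payload=0x57=87: acc |= 87<<7 -> acc=11251 shift=14
  byte[2]=0xA0 cont=1 payload=0x20=32: acc |= 32<<14 -> acc=535539 shift=21
  byte[3]=0x5E cont=0 payload=0x5E=94: acc |= 94<<21 -> acc=197667827 shift=28 [end]
Varint 1: bytes[0:4] = F3 D7 A0 5E -> value 197667827 (4 byte(s))
  byte[4]=0xF1 cont=1 payload=0x71=113: acc |= 113<<0 -> acc=113 shift=7
  byte[5]=0x30 cont=0 payload=0x30=48: acc |= 48<<7 -> acc=6257 shift=14 [end]
Varint 2: bytes[4:6] = F1 30 -> value 6257 (2 byte(s))
  byte[6]=0x93 cont=1 payload=0x13=19: acc |= 19<<0 -> acc=19 shift=7
  byte[7]=0x20 cont=0 payload=0x20=32: acc |= 32<<7 -> acc=4115 shift=14 [end]
Varint 3: bytes[6:8] = 93 20 -> value 4115 (2 byte(s))
  byte[8]=0xBD cont=1 payload=0x3D=61: acc |= 61<<0 -> acc=61 shift=7
  byte[9]=0x02 cont=0 payload=0x02=2: acc |= 2<<7 -> acc=317 shift=14 [end]
Varint 4: bytes[8:10] = BD 02 -> value 317 (2 byte(s))
  byte[10]=0xD6 cont=1 payload=0x56=86: acc |= 86<<0 -> acc=86 shift=7
  byte[11]=0xAC cont=1 payload=0x2C=44: acc |= 44<<7 -> acc=5718 shift=14
  byte[12]=0x80 cont=1 payload=0x00=0: acc |= 0<<14 -> acc=5718 shift=21
  byte[13]=0x5A cont=0 payload=0x5A=90: acc |= 90<<21 -> acc=188749398 shift=28 [end]
Varint 5: bytes[10:14] = D6 AC 80 5A -> value 188749398 (4 byte(s))
  byte[14]=0xB0 cont=1 payload=0x30=48: acc |= 48<<0 -> acc=48 shift=7
  byte[15]=0x9F cont=1 payload=0x1F=31: acc |= 31<<7 -> acc=4016 shift=14
  byte[16]=0x25 cont=0 payload=0x25=37: acc |= 37<<14 -> acc=610224 shift=21 [end]
Varint 6: bytes[14:17] = B0 9F 25 -> value 610224 (3 byte(s))

Answer: 6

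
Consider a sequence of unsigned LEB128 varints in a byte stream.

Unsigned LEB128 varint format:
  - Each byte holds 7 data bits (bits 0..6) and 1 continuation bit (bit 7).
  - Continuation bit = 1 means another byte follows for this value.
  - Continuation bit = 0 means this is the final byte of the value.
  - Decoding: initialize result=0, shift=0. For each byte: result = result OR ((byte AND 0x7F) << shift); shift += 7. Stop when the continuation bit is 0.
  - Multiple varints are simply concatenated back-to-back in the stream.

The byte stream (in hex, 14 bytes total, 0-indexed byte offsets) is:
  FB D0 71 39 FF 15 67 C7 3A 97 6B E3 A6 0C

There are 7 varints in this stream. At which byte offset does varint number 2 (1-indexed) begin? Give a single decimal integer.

Answer: 3

Derivation:
  byte[0]=0xFB cont=1 payload=0x7B=123: acc |= 123<<0 -> acc=123 shift=7
  byte[1]=0xD0 cont=1 payload=0x50=80: acc |= 80<<7 -> acc=10363 shift=14
  byte[2]=0x71 cont=0 payload=0x71=113: acc |= 113<<14 -> acc=1861755 shift=21 [end]
Varint 1: bytes[0:3] = FB D0 71 -> value 1861755 (3 byte(s))
  byte[3]=0x39 cont=0 payload=0x39=57: acc |= 57<<0 -> acc=57 shift=7 [end]
Varint 2: bytes[3:4] = 39 -> value 57 (1 byte(s))
  byte[4]=0xFF cont=1 payload=0x7F=127: acc |= 127<<0 -> acc=127 shift=7
  byte[5]=0x15 cont=0 payload=0x15=21: acc |= 21<<7 -> acc=2815 shift=14 [end]
Varint 3: bytes[4:6] = FF 15 -> value 2815 (2 byte(s))
  byte[6]=0x67 cont=0 payload=0x67=103: acc |= 103<<0 -> acc=103 shift=7 [end]
Varint 4: bytes[6:7] = 67 -> value 103 (1 byte(s))
  byte[7]=0xC7 cont=1 payload=0x47=71: acc |= 71<<0 -> acc=71 shift=7
  byte[8]=0x3A cont=0 payload=0x3A=58: acc |= 58<<7 -> acc=7495 shift=14 [end]
Varint 5: bytes[7:9] = C7 3A -> value 7495 (2 byte(s))
  byte[9]=0x97 cont=1 payload=0x17=23: acc |= 23<<0 -> acc=23 shift=7
  byte[10]=0x6B cont=0 payload=0x6B=107: acc |= 107<<7 -> acc=13719 shift=14 [end]
Varint 6: bytes[9:11] = 97 6B -> value 13719 (2 byte(s))
  byte[11]=0xE3 cont=1 payload=0x63=99: acc |= 99<<0 -> acc=99 shift=7
  byte[12]=0xA6 cont=1 payload=0x26=38: acc |= 38<<7 -> acc=4963 shift=14
  byte[13]=0x0C cont=0 payload=0x0C=12: acc |= 12<<14 -> acc=201571 shift=21 [end]
Varint 7: bytes[11:14] = E3 A6 0C -> value 201571 (3 byte(s))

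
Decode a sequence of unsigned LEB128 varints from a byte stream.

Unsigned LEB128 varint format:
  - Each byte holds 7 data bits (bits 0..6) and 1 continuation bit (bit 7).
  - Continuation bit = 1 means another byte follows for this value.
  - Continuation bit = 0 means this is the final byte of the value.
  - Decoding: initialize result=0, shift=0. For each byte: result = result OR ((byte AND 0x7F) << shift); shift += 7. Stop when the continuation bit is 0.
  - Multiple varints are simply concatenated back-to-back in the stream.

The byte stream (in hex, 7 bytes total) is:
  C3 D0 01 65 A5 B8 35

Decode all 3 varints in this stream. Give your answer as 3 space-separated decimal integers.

Answer: 26691 101 875557

Derivation:
  byte[0]=0xC3 cont=1 payload=0x43=67: acc |= 67<<0 -> acc=67 shift=7
  byte[1]=0xD0 cont=1 payload=0x50=80: acc |= 80<<7 -> acc=10307 shift=14
  byte[2]=0x01 cont=0 payload=0x01=1: acc |= 1<<14 -> acc=26691 shift=21 [end]
Varint 1: bytes[0:3] = C3 D0 01 -> value 26691 (3 byte(s))
  byte[3]=0x65 cont=0 payload=0x65=101: acc |= 101<<0 -> acc=101 shift=7 [end]
Varint 2: bytes[3:4] = 65 -> value 101 (1 byte(s))
  byte[4]=0xA5 cont=1 payload=0x25=37: acc |= 37<<0 -> acc=37 shift=7
  byte[5]=0xB8 cont=1 payload=0x38=56: acc |= 56<<7 -> acc=7205 shift=14
  byte[6]=0x35 cont=0 payload=0x35=53: acc |= 53<<14 -> acc=875557 shift=21 [end]
Varint 3: bytes[4:7] = A5 B8 35 -> value 875557 (3 byte(s))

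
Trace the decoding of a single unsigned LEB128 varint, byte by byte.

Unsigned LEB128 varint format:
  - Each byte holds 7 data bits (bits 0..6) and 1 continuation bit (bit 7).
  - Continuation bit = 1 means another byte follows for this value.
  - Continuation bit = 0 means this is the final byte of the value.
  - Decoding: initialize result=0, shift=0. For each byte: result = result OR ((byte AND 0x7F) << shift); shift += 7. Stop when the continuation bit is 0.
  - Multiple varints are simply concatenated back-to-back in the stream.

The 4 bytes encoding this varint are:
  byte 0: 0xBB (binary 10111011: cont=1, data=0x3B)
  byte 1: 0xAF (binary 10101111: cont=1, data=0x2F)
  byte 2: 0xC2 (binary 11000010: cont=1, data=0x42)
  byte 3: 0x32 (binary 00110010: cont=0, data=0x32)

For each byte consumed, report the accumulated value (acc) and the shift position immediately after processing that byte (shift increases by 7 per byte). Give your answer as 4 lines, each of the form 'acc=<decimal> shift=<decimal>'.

Answer: acc=59 shift=7
acc=6075 shift=14
acc=1087419 shift=21
acc=105945019 shift=28

Derivation:
byte 0=0xBB: payload=0x3B=59, contrib = 59<<0 = 59; acc -> 59, shift -> 7
byte 1=0xAF: payload=0x2F=47, contrib = 47<<7 = 6016; acc -> 6075, shift -> 14
byte 2=0xC2: payload=0x42=66, contrib = 66<<14 = 1081344; acc -> 1087419, shift -> 21
byte 3=0x32: payload=0x32=50, contrib = 50<<21 = 104857600; acc -> 105945019, shift -> 28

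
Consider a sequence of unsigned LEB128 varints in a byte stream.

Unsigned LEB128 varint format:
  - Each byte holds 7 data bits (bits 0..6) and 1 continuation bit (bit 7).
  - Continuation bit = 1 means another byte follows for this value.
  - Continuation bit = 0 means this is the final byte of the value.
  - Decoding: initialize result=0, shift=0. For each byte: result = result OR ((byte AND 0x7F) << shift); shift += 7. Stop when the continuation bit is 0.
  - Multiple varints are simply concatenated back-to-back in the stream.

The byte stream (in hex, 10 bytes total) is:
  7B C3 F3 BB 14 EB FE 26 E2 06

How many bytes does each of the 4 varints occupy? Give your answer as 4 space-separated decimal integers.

Answer: 1 4 3 2

Derivation:
  byte[0]=0x7B cont=0 payload=0x7B=123: acc |= 123<<0 -> acc=123 shift=7 [end]
Varint 1: bytes[0:1] = 7B -> value 123 (1 byte(s))
  byte[1]=0xC3 cont=1 payload=0x43=67: acc |= 67<<0 -> acc=67 shift=7
  byte[2]=0xF3 cont=1 payload=0x73=115: acc |= 115<<7 -> acc=14787 shift=14
  byte[3]=0xBB cont=1 payload=0x3B=59: acc |= 59<<14 -> acc=981443 shift=21
  byte[4]=0x14 cont=0 payload=0x14=20: acc |= 20<<21 -> acc=42924483 shift=28 [end]
Varint 2: bytes[1:5] = C3 F3 BB 14 -> value 42924483 (4 byte(s))
  byte[5]=0xEB cont=1 payload=0x6B=107: acc |= 107<<0 -> acc=107 shift=7
  byte[6]=0xFE cont=1 payload=0x7E=126: acc |= 126<<7 -> acc=16235 shift=14
  byte[7]=0x26 cont=0 payload=0x26=38: acc |= 38<<14 -> acc=638827 shift=21 [end]
Varint 3: bytes[5:8] = EB FE 26 -> value 638827 (3 byte(s))
  byte[8]=0xE2 cont=1 payload=0x62=98: acc |= 98<<0 -> acc=98 shift=7
  byte[9]=0x06 cont=0 payload=0x06=6: acc |= 6<<7 -> acc=866 shift=14 [end]
Varint 4: bytes[8:10] = E2 06 -> value 866 (2 byte(s))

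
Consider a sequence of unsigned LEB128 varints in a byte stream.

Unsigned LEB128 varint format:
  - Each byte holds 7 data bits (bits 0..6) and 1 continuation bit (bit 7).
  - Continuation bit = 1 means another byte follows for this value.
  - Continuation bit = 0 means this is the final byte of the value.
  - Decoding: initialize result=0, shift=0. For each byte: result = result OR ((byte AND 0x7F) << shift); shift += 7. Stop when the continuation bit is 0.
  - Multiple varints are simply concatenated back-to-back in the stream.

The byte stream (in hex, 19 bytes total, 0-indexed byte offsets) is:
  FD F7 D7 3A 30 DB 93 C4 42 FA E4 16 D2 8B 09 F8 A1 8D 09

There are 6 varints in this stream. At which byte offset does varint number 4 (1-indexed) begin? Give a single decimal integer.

  byte[0]=0xFD cont=1 payload=0x7D=125: acc |= 125<<0 -> acc=125 shift=7
  byte[1]=0xF7 cont=1 payload=0x77=119: acc |= 119<<7 -> acc=15357 shift=14
  byte[2]=0xD7 cont=1 payload=0x57=87: acc |= 87<<14 -> acc=1440765 shift=21
  byte[3]=0x3A cont=0 payload=0x3A=58: acc |= 58<<21 -> acc=123075581 shift=28 [end]
Varint 1: bytes[0:4] = FD F7 D7 3A -> value 123075581 (4 byte(s))
  byte[4]=0x30 cont=0 payload=0x30=48: acc |= 48<<0 -> acc=48 shift=7 [end]
Varint 2: bytes[4:5] = 30 -> value 48 (1 byte(s))
  byte[5]=0xDB cont=1 payload=0x5B=91: acc |= 91<<0 -> acc=91 shift=7
  byte[6]=0x93 cont=1 payload=0x13=19: acc |= 19<<7 -> acc=2523 shift=14
  byte[7]=0xC4 cont=1 payload=0x44=68: acc |= 68<<14 -> acc=1116635 shift=21
  byte[8]=0x42 cont=0 payload=0x42=66: acc |= 66<<21 -> acc=139528667 shift=28 [end]
Varint 3: bytes[5:9] = DB 93 C4 42 -> value 139528667 (4 byte(s))
  byte[9]=0xFA cont=1 payload=0x7A=122: acc |= 122<<0 -> acc=122 shift=7
  byte[10]=0xE4 cont=1 payload=0x64=100: acc |= 100<<7 -> acc=12922 shift=14
  byte[11]=0x16 cont=0 payload=0x16=22: acc |= 22<<14 -> acc=373370 shift=21 [end]
Varint 4: bytes[9:12] = FA E4 16 -> value 373370 (3 byte(s))
  byte[12]=0xD2 cont=1 payload=0x52=82: acc |= 82<<0 -> acc=82 shift=7
  byte[13]=0x8B cont=1 payload=0x0B=11: acc |= 11<<7 -> acc=1490 shift=14
  byte[14]=0x09 cont=0 payload=0x09=9: acc |= 9<<14 -> acc=148946 shift=21 [end]
Varint 5: bytes[12:15] = D2 8B 09 -> value 148946 (3 byte(s))
  byte[15]=0xF8 cont=1 payload=0x78=120: acc |= 120<<0 -> acc=120 shift=7
  byte[16]=0xA1 cont=1 payload=0x21=33: acc |= 33<<7 -> acc=4344 shift=14
  byte[17]=0x8D cont=1 payload=0x0D=13: acc |= 13<<14 -> acc=217336 shift=21
  byte[18]=0x09 cont=0 payload=0x09=9: acc |= 9<<21 -> acc=19091704 shift=28 [end]
Varint 6: bytes[15:19] = F8 A1 8D 09 -> value 19091704 (4 byte(s))

Answer: 9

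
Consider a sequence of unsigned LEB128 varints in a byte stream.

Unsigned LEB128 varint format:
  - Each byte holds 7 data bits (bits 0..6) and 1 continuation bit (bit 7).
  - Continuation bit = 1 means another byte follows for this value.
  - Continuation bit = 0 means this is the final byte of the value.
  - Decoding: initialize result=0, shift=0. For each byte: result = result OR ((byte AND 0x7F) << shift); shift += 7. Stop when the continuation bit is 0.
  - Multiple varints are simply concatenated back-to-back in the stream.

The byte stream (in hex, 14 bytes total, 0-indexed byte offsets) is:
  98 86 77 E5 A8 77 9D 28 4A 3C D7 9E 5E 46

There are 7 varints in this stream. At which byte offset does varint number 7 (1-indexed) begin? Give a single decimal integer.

  byte[0]=0x98 cont=1 payload=0x18=24: acc |= 24<<0 -> acc=24 shift=7
  byte[1]=0x86 cont=1 payload=0x06=6: acc |= 6<<7 -> acc=792 shift=14
  byte[2]=0x77 cont=0 payload=0x77=119: acc |= 119<<14 -> acc=1950488 shift=21 [end]
Varint 1: bytes[0:3] = 98 86 77 -> value 1950488 (3 byte(s))
  byte[3]=0xE5 cont=1 payload=0x65=101: acc |= 101<<0 -> acc=101 shift=7
  byte[4]=0xA8 cont=1 payload=0x28=40: acc |= 40<<7 -> acc=5221 shift=14
  byte[5]=0x77 cont=0 payload=0x77=119: acc |= 119<<14 -> acc=1954917 shift=21 [end]
Varint 2: bytes[3:6] = E5 A8 77 -> value 1954917 (3 byte(s))
  byte[6]=0x9D cont=1 payload=0x1D=29: acc |= 29<<0 -> acc=29 shift=7
  byte[7]=0x28 cont=0 payload=0x28=40: acc |= 40<<7 -> acc=5149 shift=14 [end]
Varint 3: bytes[6:8] = 9D 28 -> value 5149 (2 byte(s))
  byte[8]=0x4A cont=0 payload=0x4A=74: acc |= 74<<0 -> acc=74 shift=7 [end]
Varint 4: bytes[8:9] = 4A -> value 74 (1 byte(s))
  byte[9]=0x3C cont=0 payload=0x3C=60: acc |= 60<<0 -> acc=60 shift=7 [end]
Varint 5: bytes[9:10] = 3C -> value 60 (1 byte(s))
  byte[10]=0xD7 cont=1 payload=0x57=87: acc |= 87<<0 -> acc=87 shift=7
  byte[11]=0x9E cont=1 payload=0x1E=30: acc |= 30<<7 -> acc=3927 shift=14
  byte[12]=0x5E cont=0 payload=0x5E=94: acc |= 94<<14 -> acc=1544023 shift=21 [end]
Varint 6: bytes[10:13] = D7 9E 5E -> value 1544023 (3 byte(s))
  byte[13]=0x46 cont=0 payload=0x46=70: acc |= 70<<0 -> acc=70 shift=7 [end]
Varint 7: bytes[13:14] = 46 -> value 70 (1 byte(s))

Answer: 13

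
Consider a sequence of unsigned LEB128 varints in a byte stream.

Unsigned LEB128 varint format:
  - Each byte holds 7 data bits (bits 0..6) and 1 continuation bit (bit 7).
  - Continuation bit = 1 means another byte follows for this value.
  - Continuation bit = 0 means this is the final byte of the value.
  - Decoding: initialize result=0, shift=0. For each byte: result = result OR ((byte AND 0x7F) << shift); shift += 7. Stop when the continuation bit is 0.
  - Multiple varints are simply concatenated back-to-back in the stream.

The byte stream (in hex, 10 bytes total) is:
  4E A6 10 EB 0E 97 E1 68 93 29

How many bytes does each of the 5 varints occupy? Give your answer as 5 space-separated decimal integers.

  byte[0]=0x4E cont=0 payload=0x4E=78: acc |= 78<<0 -> acc=78 shift=7 [end]
Varint 1: bytes[0:1] = 4E -> value 78 (1 byte(s))
  byte[1]=0xA6 cont=1 payload=0x26=38: acc |= 38<<0 -> acc=38 shift=7
  byte[2]=0x10 cont=0 payload=0x10=16: acc |= 16<<7 -> acc=2086 shift=14 [end]
Varint 2: bytes[1:3] = A6 10 -> value 2086 (2 byte(s))
  byte[3]=0xEB cont=1 payload=0x6B=107: acc |= 107<<0 -> acc=107 shift=7
  byte[4]=0x0E cont=0 payload=0x0E=14: acc |= 14<<7 -> acc=1899 shift=14 [end]
Varint 3: bytes[3:5] = EB 0E -> value 1899 (2 byte(s))
  byte[5]=0x97 cont=1 payload=0x17=23: acc |= 23<<0 -> acc=23 shift=7
  byte[6]=0xE1 cont=1 payload=0x61=97: acc |= 97<<7 -> acc=12439 shift=14
  byte[7]=0x68 cont=0 payload=0x68=104: acc |= 104<<14 -> acc=1716375 shift=21 [end]
Varint 4: bytes[5:8] = 97 E1 68 -> value 1716375 (3 byte(s))
  byte[8]=0x93 cont=1 payload=0x13=19: acc |= 19<<0 -> acc=19 shift=7
  byte[9]=0x29 cont=0 payload=0x29=41: acc |= 41<<7 -> acc=5267 shift=14 [end]
Varint 5: bytes[8:10] = 93 29 -> value 5267 (2 byte(s))

Answer: 1 2 2 3 2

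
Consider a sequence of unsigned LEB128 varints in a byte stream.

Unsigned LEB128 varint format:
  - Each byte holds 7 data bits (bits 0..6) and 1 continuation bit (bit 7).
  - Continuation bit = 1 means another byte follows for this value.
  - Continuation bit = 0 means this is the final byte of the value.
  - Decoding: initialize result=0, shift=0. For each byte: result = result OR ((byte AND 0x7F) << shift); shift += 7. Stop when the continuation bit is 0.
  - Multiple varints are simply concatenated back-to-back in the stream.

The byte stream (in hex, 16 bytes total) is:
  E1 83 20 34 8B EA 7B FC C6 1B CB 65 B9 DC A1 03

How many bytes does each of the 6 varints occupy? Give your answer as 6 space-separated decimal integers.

Answer: 3 1 3 3 2 4

Derivation:
  byte[0]=0xE1 cont=1 payload=0x61=97: acc |= 97<<0 -> acc=97 shift=7
  byte[1]=0x83 cont=1 payload=0x03=3: acc |= 3<<7 -> acc=481 shift=14
  byte[2]=0x20 cont=0 payload=0x20=32: acc |= 32<<14 -> acc=524769 shift=21 [end]
Varint 1: bytes[0:3] = E1 83 20 -> value 524769 (3 byte(s))
  byte[3]=0x34 cont=0 payload=0x34=52: acc |= 52<<0 -> acc=52 shift=7 [end]
Varint 2: bytes[3:4] = 34 -> value 52 (1 byte(s))
  byte[4]=0x8B cont=1 payload=0x0B=11: acc |= 11<<0 -> acc=11 shift=7
  byte[5]=0xEA cont=1 payload=0x6A=106: acc |= 106<<7 -> acc=13579 shift=14
  byte[6]=0x7B cont=0 payload=0x7B=123: acc |= 123<<14 -> acc=2028811 shift=21 [end]
Varint 3: bytes[4:7] = 8B EA 7B -> value 2028811 (3 byte(s))
  byte[7]=0xFC cont=1 payload=0x7C=124: acc |= 124<<0 -> acc=124 shift=7
  byte[8]=0xC6 cont=1 payload=0x46=70: acc |= 70<<7 -> acc=9084 shift=14
  byte[9]=0x1B cont=0 payload=0x1B=27: acc |= 27<<14 -> acc=451452 shift=21 [end]
Varint 4: bytes[7:10] = FC C6 1B -> value 451452 (3 byte(s))
  byte[10]=0xCB cont=1 payload=0x4B=75: acc |= 75<<0 -> acc=75 shift=7
  byte[11]=0x65 cont=0 payload=0x65=101: acc |= 101<<7 -> acc=13003 shift=14 [end]
Varint 5: bytes[10:12] = CB 65 -> value 13003 (2 byte(s))
  byte[12]=0xB9 cont=1 payload=0x39=57: acc |= 57<<0 -> acc=57 shift=7
  byte[13]=0xDC cont=1 payload=0x5C=92: acc |= 92<<7 -> acc=11833 shift=14
  byte[14]=0xA1 cont=1 payload=0x21=33: acc |= 33<<14 -> acc=552505 shift=21
  byte[15]=0x03 cont=0 payload=0x03=3: acc |= 3<<21 -> acc=6843961 shift=28 [end]
Varint 6: bytes[12:16] = B9 DC A1 03 -> value 6843961 (4 byte(s))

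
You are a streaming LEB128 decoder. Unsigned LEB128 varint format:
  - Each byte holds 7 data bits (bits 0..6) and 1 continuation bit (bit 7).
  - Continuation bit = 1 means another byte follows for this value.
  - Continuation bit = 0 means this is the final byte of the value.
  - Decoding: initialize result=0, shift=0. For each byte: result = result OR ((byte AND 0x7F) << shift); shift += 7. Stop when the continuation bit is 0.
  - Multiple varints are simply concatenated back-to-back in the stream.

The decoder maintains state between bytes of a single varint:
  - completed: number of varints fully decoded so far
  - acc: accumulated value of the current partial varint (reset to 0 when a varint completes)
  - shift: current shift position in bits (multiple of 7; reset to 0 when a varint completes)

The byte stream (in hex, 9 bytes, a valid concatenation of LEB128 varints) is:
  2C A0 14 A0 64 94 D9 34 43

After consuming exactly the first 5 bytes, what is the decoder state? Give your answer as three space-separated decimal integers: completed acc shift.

Answer: 3 0 0

Derivation:
byte[0]=0x2C cont=0 payload=0x2C: varint #1 complete (value=44); reset -> completed=1 acc=0 shift=0
byte[1]=0xA0 cont=1 payload=0x20: acc |= 32<<0 -> completed=1 acc=32 shift=7
byte[2]=0x14 cont=0 payload=0x14: varint #2 complete (value=2592); reset -> completed=2 acc=0 shift=0
byte[3]=0xA0 cont=1 payload=0x20: acc |= 32<<0 -> completed=2 acc=32 shift=7
byte[4]=0x64 cont=0 payload=0x64: varint #3 complete (value=12832); reset -> completed=3 acc=0 shift=0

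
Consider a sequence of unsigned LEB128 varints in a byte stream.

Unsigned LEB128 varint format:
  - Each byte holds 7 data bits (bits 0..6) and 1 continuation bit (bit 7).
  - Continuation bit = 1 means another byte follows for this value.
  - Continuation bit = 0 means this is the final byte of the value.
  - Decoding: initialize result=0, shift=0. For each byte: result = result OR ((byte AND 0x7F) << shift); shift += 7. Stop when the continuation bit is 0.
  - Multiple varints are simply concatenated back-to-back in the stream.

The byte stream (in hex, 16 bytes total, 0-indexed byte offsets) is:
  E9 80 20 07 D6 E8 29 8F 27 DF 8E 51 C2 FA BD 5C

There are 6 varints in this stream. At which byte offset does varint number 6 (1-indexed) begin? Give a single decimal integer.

Answer: 12

Derivation:
  byte[0]=0xE9 cont=1 payload=0x69=105: acc |= 105<<0 -> acc=105 shift=7
  byte[1]=0x80 cont=1 payload=0x00=0: acc |= 0<<7 -> acc=105 shift=14
  byte[2]=0x20 cont=0 payload=0x20=32: acc |= 32<<14 -> acc=524393 shift=21 [end]
Varint 1: bytes[0:3] = E9 80 20 -> value 524393 (3 byte(s))
  byte[3]=0x07 cont=0 payload=0x07=7: acc |= 7<<0 -> acc=7 shift=7 [end]
Varint 2: bytes[3:4] = 07 -> value 7 (1 byte(s))
  byte[4]=0xD6 cont=1 payload=0x56=86: acc |= 86<<0 -> acc=86 shift=7
  byte[5]=0xE8 cont=1 payload=0x68=104: acc |= 104<<7 -> acc=13398 shift=14
  byte[6]=0x29 cont=0 payload=0x29=41: acc |= 41<<14 -> acc=685142 shift=21 [end]
Varint 3: bytes[4:7] = D6 E8 29 -> value 685142 (3 byte(s))
  byte[7]=0x8F cont=1 payload=0x0F=15: acc |= 15<<0 -> acc=15 shift=7
  byte[8]=0x27 cont=0 payload=0x27=39: acc |= 39<<7 -> acc=5007 shift=14 [end]
Varint 4: bytes[7:9] = 8F 27 -> value 5007 (2 byte(s))
  byte[9]=0xDF cont=1 payload=0x5F=95: acc |= 95<<0 -> acc=95 shift=7
  byte[10]=0x8E cont=1 payload=0x0E=14: acc |= 14<<7 -> acc=1887 shift=14
  byte[11]=0x51 cont=0 payload=0x51=81: acc |= 81<<14 -> acc=1328991 shift=21 [end]
Varint 5: bytes[9:12] = DF 8E 51 -> value 1328991 (3 byte(s))
  byte[12]=0xC2 cont=1 payload=0x42=66: acc |= 66<<0 -> acc=66 shift=7
  byte[13]=0xFA cont=1 payload=0x7A=122: acc |= 122<<7 -> acc=15682 shift=14
  byte[14]=0xBD cont=1 payload=0x3D=61: acc |= 61<<14 -> acc=1015106 shift=21
  byte[15]=0x5C cont=0 payload=0x5C=92: acc |= 92<<21 -> acc=193953090 shift=28 [end]
Varint 6: bytes[12:16] = C2 FA BD 5C -> value 193953090 (4 byte(s))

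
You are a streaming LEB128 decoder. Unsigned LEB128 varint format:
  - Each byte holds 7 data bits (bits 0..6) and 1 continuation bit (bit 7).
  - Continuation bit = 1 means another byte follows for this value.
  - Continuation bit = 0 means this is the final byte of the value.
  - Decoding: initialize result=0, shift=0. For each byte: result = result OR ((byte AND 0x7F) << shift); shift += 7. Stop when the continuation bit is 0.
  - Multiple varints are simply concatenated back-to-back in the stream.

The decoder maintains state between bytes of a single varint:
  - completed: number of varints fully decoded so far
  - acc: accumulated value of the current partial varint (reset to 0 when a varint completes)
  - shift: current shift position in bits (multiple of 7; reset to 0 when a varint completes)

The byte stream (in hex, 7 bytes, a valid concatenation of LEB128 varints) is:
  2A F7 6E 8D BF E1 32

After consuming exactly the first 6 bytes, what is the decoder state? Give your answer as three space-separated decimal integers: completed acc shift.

Answer: 2 1597325 21

Derivation:
byte[0]=0x2A cont=0 payload=0x2A: varint #1 complete (value=42); reset -> completed=1 acc=0 shift=0
byte[1]=0xF7 cont=1 payload=0x77: acc |= 119<<0 -> completed=1 acc=119 shift=7
byte[2]=0x6E cont=0 payload=0x6E: varint #2 complete (value=14199); reset -> completed=2 acc=0 shift=0
byte[3]=0x8D cont=1 payload=0x0D: acc |= 13<<0 -> completed=2 acc=13 shift=7
byte[4]=0xBF cont=1 payload=0x3F: acc |= 63<<7 -> completed=2 acc=8077 shift=14
byte[5]=0xE1 cont=1 payload=0x61: acc |= 97<<14 -> completed=2 acc=1597325 shift=21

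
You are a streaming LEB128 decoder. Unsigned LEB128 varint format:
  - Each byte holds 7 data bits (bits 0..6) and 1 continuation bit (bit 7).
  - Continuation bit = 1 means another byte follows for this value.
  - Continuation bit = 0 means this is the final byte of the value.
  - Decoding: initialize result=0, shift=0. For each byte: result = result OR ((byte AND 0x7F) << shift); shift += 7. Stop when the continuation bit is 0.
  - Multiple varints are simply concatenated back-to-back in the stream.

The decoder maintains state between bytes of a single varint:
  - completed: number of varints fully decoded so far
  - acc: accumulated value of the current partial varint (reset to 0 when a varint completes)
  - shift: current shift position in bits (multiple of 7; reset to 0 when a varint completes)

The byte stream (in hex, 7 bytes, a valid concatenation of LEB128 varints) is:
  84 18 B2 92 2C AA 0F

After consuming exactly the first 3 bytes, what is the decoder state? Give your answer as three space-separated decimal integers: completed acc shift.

Answer: 1 50 7

Derivation:
byte[0]=0x84 cont=1 payload=0x04: acc |= 4<<0 -> completed=0 acc=4 shift=7
byte[1]=0x18 cont=0 payload=0x18: varint #1 complete (value=3076); reset -> completed=1 acc=0 shift=0
byte[2]=0xB2 cont=1 payload=0x32: acc |= 50<<0 -> completed=1 acc=50 shift=7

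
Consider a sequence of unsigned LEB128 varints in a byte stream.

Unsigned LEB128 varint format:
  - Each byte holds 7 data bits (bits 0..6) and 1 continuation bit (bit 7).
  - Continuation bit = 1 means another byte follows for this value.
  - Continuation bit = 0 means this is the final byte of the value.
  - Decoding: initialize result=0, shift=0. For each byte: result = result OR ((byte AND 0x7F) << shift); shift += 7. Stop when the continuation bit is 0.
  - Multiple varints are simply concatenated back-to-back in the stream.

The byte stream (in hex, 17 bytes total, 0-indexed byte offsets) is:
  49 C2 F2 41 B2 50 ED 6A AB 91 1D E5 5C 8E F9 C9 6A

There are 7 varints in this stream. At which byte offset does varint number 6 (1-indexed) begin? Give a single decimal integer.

  byte[0]=0x49 cont=0 payload=0x49=73: acc |= 73<<0 -> acc=73 shift=7 [end]
Varint 1: bytes[0:1] = 49 -> value 73 (1 byte(s))
  byte[1]=0xC2 cont=1 payload=0x42=66: acc |= 66<<0 -> acc=66 shift=7
  byte[2]=0xF2 cont=1 payload=0x72=114: acc |= 114<<7 -> acc=14658 shift=14
  byte[3]=0x41 cont=0 payload=0x41=65: acc |= 65<<14 -> acc=1079618 shift=21 [end]
Varint 2: bytes[1:4] = C2 F2 41 -> value 1079618 (3 byte(s))
  byte[4]=0xB2 cont=1 payload=0x32=50: acc |= 50<<0 -> acc=50 shift=7
  byte[5]=0x50 cont=0 payload=0x50=80: acc |= 80<<7 -> acc=10290 shift=14 [end]
Varint 3: bytes[4:6] = B2 50 -> value 10290 (2 byte(s))
  byte[6]=0xED cont=1 payload=0x6D=109: acc |= 109<<0 -> acc=109 shift=7
  byte[7]=0x6A cont=0 payload=0x6A=106: acc |= 106<<7 -> acc=13677 shift=14 [end]
Varint 4: bytes[6:8] = ED 6A -> value 13677 (2 byte(s))
  byte[8]=0xAB cont=1 payload=0x2B=43: acc |= 43<<0 -> acc=43 shift=7
  byte[9]=0x91 cont=1 payload=0x11=17: acc |= 17<<7 -> acc=2219 shift=14
  byte[10]=0x1D cont=0 payload=0x1D=29: acc |= 29<<14 -> acc=477355 shift=21 [end]
Varint 5: bytes[8:11] = AB 91 1D -> value 477355 (3 byte(s))
  byte[11]=0xE5 cont=1 payload=0x65=101: acc |= 101<<0 -> acc=101 shift=7
  byte[12]=0x5C cont=0 payload=0x5C=92: acc |= 92<<7 -> acc=11877 shift=14 [end]
Varint 6: bytes[11:13] = E5 5C -> value 11877 (2 byte(s))
  byte[13]=0x8E cont=1 payload=0x0E=14: acc |= 14<<0 -> acc=14 shift=7
  byte[14]=0xF9 cont=1 payload=0x79=121: acc |= 121<<7 -> acc=15502 shift=14
  byte[15]=0xC9 cont=1 payload=0x49=73: acc |= 73<<14 -> acc=1211534 shift=21
  byte[16]=0x6A cont=0 payload=0x6A=106: acc |= 106<<21 -> acc=223509646 shift=28 [end]
Varint 7: bytes[13:17] = 8E F9 C9 6A -> value 223509646 (4 byte(s))

Answer: 11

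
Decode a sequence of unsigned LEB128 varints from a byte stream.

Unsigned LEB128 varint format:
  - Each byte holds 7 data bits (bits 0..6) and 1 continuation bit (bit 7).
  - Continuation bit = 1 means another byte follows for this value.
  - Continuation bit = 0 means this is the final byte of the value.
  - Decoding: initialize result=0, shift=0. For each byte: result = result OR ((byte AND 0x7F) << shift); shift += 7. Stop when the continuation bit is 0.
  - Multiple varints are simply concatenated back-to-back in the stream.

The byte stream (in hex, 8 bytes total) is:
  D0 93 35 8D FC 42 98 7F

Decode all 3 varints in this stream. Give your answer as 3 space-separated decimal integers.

Answer: 870864 1097229 16280

Derivation:
  byte[0]=0xD0 cont=1 payload=0x50=80: acc |= 80<<0 -> acc=80 shift=7
  byte[1]=0x93 cont=1 payload=0x13=19: acc |= 19<<7 -> acc=2512 shift=14
  byte[2]=0x35 cont=0 payload=0x35=53: acc |= 53<<14 -> acc=870864 shift=21 [end]
Varint 1: bytes[0:3] = D0 93 35 -> value 870864 (3 byte(s))
  byte[3]=0x8D cont=1 payload=0x0D=13: acc |= 13<<0 -> acc=13 shift=7
  byte[4]=0xFC cont=1 payload=0x7C=124: acc |= 124<<7 -> acc=15885 shift=14
  byte[5]=0x42 cont=0 payload=0x42=66: acc |= 66<<14 -> acc=1097229 shift=21 [end]
Varint 2: bytes[3:6] = 8D FC 42 -> value 1097229 (3 byte(s))
  byte[6]=0x98 cont=1 payload=0x18=24: acc |= 24<<0 -> acc=24 shift=7
  byte[7]=0x7F cont=0 payload=0x7F=127: acc |= 127<<7 -> acc=16280 shift=14 [end]
Varint 3: bytes[6:8] = 98 7F -> value 16280 (2 byte(s))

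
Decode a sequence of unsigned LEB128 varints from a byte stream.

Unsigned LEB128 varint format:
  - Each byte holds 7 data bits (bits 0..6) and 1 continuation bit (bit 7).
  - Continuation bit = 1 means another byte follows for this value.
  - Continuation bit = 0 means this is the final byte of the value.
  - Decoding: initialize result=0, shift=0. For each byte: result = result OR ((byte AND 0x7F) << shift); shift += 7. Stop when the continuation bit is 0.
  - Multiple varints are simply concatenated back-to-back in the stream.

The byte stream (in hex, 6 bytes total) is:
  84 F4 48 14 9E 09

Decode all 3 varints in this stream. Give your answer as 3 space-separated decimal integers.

  byte[0]=0x84 cont=1 payload=0x04=4: acc |= 4<<0 -> acc=4 shift=7
  byte[1]=0xF4 cont=1 payload=0x74=116: acc |= 116<<7 -> acc=14852 shift=14
  byte[2]=0x48 cont=0 payload=0x48=72: acc |= 72<<14 -> acc=1194500 shift=21 [end]
Varint 1: bytes[0:3] = 84 F4 48 -> value 1194500 (3 byte(s))
  byte[3]=0x14 cont=0 payload=0x14=20: acc |= 20<<0 -> acc=20 shift=7 [end]
Varint 2: bytes[3:4] = 14 -> value 20 (1 byte(s))
  byte[4]=0x9E cont=1 payload=0x1E=30: acc |= 30<<0 -> acc=30 shift=7
  byte[5]=0x09 cont=0 payload=0x09=9: acc |= 9<<7 -> acc=1182 shift=14 [end]
Varint 3: bytes[4:6] = 9E 09 -> value 1182 (2 byte(s))

Answer: 1194500 20 1182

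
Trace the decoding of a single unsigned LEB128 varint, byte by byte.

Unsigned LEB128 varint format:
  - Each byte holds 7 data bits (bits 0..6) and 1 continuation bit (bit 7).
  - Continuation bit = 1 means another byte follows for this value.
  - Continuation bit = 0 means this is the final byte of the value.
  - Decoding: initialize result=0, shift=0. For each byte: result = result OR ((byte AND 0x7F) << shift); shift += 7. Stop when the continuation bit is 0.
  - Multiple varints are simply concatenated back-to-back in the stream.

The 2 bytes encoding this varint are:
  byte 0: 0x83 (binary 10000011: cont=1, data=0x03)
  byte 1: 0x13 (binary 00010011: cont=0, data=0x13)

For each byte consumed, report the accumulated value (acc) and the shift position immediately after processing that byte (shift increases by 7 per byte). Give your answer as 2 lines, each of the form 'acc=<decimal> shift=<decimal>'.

byte 0=0x83: payload=0x03=3, contrib = 3<<0 = 3; acc -> 3, shift -> 7
byte 1=0x13: payload=0x13=19, contrib = 19<<7 = 2432; acc -> 2435, shift -> 14

Answer: acc=3 shift=7
acc=2435 shift=14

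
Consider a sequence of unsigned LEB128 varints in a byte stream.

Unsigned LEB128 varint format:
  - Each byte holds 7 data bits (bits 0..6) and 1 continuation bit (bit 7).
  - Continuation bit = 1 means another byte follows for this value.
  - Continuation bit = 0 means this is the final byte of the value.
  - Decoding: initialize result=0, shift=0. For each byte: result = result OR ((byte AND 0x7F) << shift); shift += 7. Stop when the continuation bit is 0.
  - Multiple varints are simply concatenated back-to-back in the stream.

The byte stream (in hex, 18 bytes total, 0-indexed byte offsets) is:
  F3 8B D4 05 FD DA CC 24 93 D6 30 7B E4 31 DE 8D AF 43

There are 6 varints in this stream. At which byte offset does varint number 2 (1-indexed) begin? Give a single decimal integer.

  byte[0]=0xF3 cont=1 payload=0x73=115: acc |= 115<<0 -> acc=115 shift=7
  byte[1]=0x8B cont=1 payload=0x0B=11: acc |= 11<<7 -> acc=1523 shift=14
  byte[2]=0xD4 cont=1 payload=0x54=84: acc |= 84<<14 -> acc=1377779 shift=21
  byte[3]=0x05 cont=0 payload=0x05=5: acc |= 5<<21 -> acc=11863539 shift=28 [end]
Varint 1: bytes[0:4] = F3 8B D4 05 -> value 11863539 (4 byte(s))
  byte[4]=0xFD cont=1 payload=0x7D=125: acc |= 125<<0 -> acc=125 shift=7
  byte[5]=0xDA cont=1 payload=0x5A=90: acc |= 90<<7 -> acc=11645 shift=14
  byte[6]=0xCC cont=1 payload=0x4C=76: acc |= 76<<14 -> acc=1256829 shift=21
  byte[7]=0x24 cont=0 payload=0x24=36: acc |= 36<<21 -> acc=76754301 shift=28 [end]
Varint 2: bytes[4:8] = FD DA CC 24 -> value 76754301 (4 byte(s))
  byte[8]=0x93 cont=1 payload=0x13=19: acc |= 19<<0 -> acc=19 shift=7
  byte[9]=0xD6 cont=1 payload=0x56=86: acc |= 86<<7 -> acc=11027 shift=14
  byte[10]=0x30 cont=0 payload=0x30=48: acc |= 48<<14 -> acc=797459 shift=21 [end]
Varint 3: bytes[8:11] = 93 D6 30 -> value 797459 (3 byte(s))
  byte[11]=0x7B cont=0 payload=0x7B=123: acc |= 123<<0 -> acc=123 shift=7 [end]
Varint 4: bytes[11:12] = 7B -> value 123 (1 byte(s))
  byte[12]=0xE4 cont=1 payload=0x64=100: acc |= 100<<0 -> acc=100 shift=7
  byte[13]=0x31 cont=0 payload=0x31=49: acc |= 49<<7 -> acc=6372 shift=14 [end]
Varint 5: bytes[12:14] = E4 31 -> value 6372 (2 byte(s))
  byte[14]=0xDE cont=1 payload=0x5E=94: acc |= 94<<0 -> acc=94 shift=7
  byte[15]=0x8D cont=1 payload=0x0D=13: acc |= 13<<7 -> acc=1758 shift=14
  byte[16]=0xAF cont=1 payload=0x2F=47: acc |= 47<<14 -> acc=771806 shift=21
  byte[17]=0x43 cont=0 payload=0x43=67: acc |= 67<<21 -> acc=141280990 shift=28 [end]
Varint 6: bytes[14:18] = DE 8D AF 43 -> value 141280990 (4 byte(s))

Answer: 4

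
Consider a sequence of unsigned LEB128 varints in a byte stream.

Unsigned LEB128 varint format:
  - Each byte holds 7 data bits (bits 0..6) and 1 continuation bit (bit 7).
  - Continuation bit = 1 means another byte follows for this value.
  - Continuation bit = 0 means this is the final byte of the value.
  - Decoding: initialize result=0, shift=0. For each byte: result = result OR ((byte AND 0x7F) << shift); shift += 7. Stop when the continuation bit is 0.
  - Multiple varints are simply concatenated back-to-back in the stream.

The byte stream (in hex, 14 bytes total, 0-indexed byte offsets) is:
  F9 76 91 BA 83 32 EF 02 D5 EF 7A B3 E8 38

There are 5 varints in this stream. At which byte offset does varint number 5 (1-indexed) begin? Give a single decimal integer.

Answer: 11

Derivation:
  byte[0]=0xF9 cont=1 payload=0x79=121: acc |= 121<<0 -> acc=121 shift=7
  byte[1]=0x76 cont=0 payload=0x76=118: acc |= 118<<7 -> acc=15225 shift=14 [end]
Varint 1: bytes[0:2] = F9 76 -> value 15225 (2 byte(s))
  byte[2]=0x91 cont=1 payload=0x11=17: acc |= 17<<0 -> acc=17 shift=7
  byte[3]=0xBA cont=1 payload=0x3A=58: acc |= 58<<7 -> acc=7441 shift=14
  byte[4]=0x83 cont=1 payload=0x03=3: acc |= 3<<14 -> acc=56593 shift=21
  byte[5]=0x32 cont=0 payload=0x32=50: acc |= 50<<21 -> acc=104914193 shift=28 [end]
Varint 2: bytes[2:6] = 91 BA 83 32 -> value 104914193 (4 byte(s))
  byte[6]=0xEF cont=1 payload=0x6F=111: acc |= 111<<0 -> acc=111 shift=7
  byte[7]=0x02 cont=0 payload=0x02=2: acc |= 2<<7 -> acc=367 shift=14 [end]
Varint 3: bytes[6:8] = EF 02 -> value 367 (2 byte(s))
  byte[8]=0xD5 cont=1 payload=0x55=85: acc |= 85<<0 -> acc=85 shift=7
  byte[9]=0xEF cont=1 payload=0x6F=111: acc |= 111<<7 -> acc=14293 shift=14
  byte[10]=0x7A cont=0 payload=0x7A=122: acc |= 122<<14 -> acc=2013141 shift=21 [end]
Varint 4: bytes[8:11] = D5 EF 7A -> value 2013141 (3 byte(s))
  byte[11]=0xB3 cont=1 payload=0x33=51: acc |= 51<<0 -> acc=51 shift=7
  byte[12]=0xE8 cont=1 payload=0x68=104: acc |= 104<<7 -> acc=13363 shift=14
  byte[13]=0x38 cont=0 payload=0x38=56: acc |= 56<<14 -> acc=930867 shift=21 [end]
Varint 5: bytes[11:14] = B3 E8 38 -> value 930867 (3 byte(s))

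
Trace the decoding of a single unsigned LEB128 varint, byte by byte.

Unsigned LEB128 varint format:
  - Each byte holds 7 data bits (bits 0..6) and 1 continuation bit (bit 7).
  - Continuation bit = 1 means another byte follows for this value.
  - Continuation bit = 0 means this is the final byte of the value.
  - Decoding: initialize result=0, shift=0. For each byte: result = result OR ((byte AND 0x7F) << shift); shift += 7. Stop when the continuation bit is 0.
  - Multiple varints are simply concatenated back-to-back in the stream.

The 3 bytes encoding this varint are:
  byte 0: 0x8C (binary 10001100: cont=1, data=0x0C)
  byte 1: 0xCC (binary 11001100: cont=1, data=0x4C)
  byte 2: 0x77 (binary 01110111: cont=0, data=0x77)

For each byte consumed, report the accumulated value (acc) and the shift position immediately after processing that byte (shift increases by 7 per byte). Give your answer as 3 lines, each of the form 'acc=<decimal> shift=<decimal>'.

Answer: acc=12 shift=7
acc=9740 shift=14
acc=1959436 shift=21

Derivation:
byte 0=0x8C: payload=0x0C=12, contrib = 12<<0 = 12; acc -> 12, shift -> 7
byte 1=0xCC: payload=0x4C=76, contrib = 76<<7 = 9728; acc -> 9740, shift -> 14
byte 2=0x77: payload=0x77=119, contrib = 119<<14 = 1949696; acc -> 1959436, shift -> 21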